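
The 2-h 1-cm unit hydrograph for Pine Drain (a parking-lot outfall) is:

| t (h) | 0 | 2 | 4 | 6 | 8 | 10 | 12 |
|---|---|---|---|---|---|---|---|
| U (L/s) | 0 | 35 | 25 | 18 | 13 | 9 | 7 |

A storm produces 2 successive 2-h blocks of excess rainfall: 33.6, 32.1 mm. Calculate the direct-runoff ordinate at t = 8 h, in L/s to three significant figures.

Q ≈ 101 L/s

By discrete convolution, Q_j = Σ (P_i / 10 mm) · U_{j−i}.
At t = 8 h (j=4): Q = (33.6/10)·13 + (32.1/10)·18 = 101 L/s.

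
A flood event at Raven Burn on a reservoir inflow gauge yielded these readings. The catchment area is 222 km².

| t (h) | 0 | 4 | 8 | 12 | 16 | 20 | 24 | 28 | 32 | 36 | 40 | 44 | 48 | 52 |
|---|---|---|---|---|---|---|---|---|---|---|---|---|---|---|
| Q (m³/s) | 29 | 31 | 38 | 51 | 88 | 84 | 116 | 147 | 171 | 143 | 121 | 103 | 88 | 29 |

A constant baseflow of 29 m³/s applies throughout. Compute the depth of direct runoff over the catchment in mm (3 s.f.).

d ≈ 54.0 mm

Direct runoff: 0.0, 2.0, 9.0, 22.0, 59.0, 55.0, 87.0, 118.0, 142.0, 114.0, 92.0, 74.0, 59.0, 0.0 m³/s; ΣQ_DR = 833.0 m³/s.
V = ΣQ_DR · Δt = 833.0 × 14400 s = 1.200 × 10^7 m³.
Over A = 222 km², depth = V / A = 54.0 mm.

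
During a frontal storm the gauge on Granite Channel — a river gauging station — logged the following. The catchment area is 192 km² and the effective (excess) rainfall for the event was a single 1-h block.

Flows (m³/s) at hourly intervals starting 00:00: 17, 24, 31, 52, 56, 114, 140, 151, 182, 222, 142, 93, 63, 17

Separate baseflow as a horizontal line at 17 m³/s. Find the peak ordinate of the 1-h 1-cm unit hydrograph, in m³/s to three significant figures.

U_p ≈ 103 m³/s

Direct runoff: 0.0, 7.0, 14.0, 35.0, 39.0, 97.0, 123.0, 134.0, 165.0, 205.0, 125.0, 76.0, 46.0, 0.0 m³/s; ΣQ_DR = 1066 m³/s, peak = 205.0 m³/s.
Runoff depth d = ΣQ_DR·Δt / A = 1066 × 3600 / (192 km²) = 19.99 mm.
The 1-cm UH is the DRH scaled by (10 mm)/d, so U_p = 205.0 × 10/19.99 = 103 m³/s.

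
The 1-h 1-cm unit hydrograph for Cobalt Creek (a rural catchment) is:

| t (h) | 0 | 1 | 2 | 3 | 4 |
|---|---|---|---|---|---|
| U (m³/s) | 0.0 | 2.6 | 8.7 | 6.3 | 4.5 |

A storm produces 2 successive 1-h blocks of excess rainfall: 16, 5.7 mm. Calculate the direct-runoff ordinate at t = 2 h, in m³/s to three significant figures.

By discrete convolution, Q_j = Σ (P_i / 10 mm) · U_{j−i}.
At t = 2 h (j=2): Q = (16/10)·8.7 + (5.7/10)·2.6 = 15.4 m³/s.

Q ≈ 15.4 m³/s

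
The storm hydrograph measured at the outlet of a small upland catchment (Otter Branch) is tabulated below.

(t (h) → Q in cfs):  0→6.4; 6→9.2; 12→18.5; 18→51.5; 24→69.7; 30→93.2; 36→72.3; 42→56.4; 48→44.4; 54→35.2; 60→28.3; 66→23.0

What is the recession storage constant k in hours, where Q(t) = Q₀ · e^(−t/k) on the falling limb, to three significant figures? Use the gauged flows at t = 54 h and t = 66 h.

On the falling limb, Q drops from 35.2 to 23.0 cfs between t = 54 h and t = 66 h (Δt = 12 h).
k = −Δt / ln(Q₂/Q₁) = −12 / ln(23.0/35.2) = 28.2 h.

k ≈ 28.2 h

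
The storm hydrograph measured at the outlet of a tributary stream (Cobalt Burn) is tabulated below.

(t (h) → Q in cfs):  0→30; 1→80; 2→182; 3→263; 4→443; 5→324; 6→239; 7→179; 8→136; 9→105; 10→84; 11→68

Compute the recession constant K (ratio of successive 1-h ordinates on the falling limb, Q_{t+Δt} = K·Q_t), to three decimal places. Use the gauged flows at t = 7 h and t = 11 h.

Using the recession-limb readings at t = 7 h and t = 11 h: Q falls from 179 to 68 cfs over 4 intervals.
K = (Q₂/Q₁)^(1/4) = (68/179)^(1/4) = 0.785.

K ≈ 0.785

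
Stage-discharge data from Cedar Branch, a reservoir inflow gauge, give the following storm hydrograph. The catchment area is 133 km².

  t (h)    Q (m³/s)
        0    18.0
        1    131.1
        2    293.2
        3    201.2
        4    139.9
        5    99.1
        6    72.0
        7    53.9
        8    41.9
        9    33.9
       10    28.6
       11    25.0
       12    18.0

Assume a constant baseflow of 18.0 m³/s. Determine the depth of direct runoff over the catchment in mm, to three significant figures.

d ≈ 25.0 mm

Direct runoff: 0.0, 113.1, 275.2, 183.2, 121.9, 81.1, 54.0, 35.9, 23.9, 15.9, 10.6, 7.0, 0.0 m³/s; ΣQ_DR = 921.8 m³/s.
V = ΣQ_DR · Δt = 921.8 × 3600 s = 3.318 × 10^6 m³.
Over A = 133 km², depth = V / A = 25.0 mm.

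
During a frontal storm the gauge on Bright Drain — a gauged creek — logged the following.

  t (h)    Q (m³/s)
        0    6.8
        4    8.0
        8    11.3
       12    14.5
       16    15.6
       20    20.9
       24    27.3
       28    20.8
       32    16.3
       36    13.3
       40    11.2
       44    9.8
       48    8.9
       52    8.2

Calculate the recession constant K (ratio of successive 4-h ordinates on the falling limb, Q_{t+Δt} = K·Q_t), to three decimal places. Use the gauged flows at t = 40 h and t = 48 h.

K ≈ 0.891

Using the recession-limb readings at t = 40 h and t = 48 h: Q falls from 11.2 to 8.9 m³/s over 2 intervals.
K = (Q₂/Q₁)^(1/2) = (8.9/11.2)^(1/2) = 0.891.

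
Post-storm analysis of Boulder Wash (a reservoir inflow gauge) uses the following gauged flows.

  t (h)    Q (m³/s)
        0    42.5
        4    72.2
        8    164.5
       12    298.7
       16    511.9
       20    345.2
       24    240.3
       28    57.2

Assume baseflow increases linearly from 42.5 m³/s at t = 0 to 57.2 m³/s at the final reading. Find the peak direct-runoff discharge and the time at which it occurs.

Q_p = 461.00 m³/s at t = 16 h

Subtracting baseflow gives direct-runoff ordinates: 0.00, 27.60, 117.80, 249.90, 461.00, 292.20, 185.20, 0.00 m³/s.
The maximum is 461.00 m³/s, occurring at the reading for t = 16 h.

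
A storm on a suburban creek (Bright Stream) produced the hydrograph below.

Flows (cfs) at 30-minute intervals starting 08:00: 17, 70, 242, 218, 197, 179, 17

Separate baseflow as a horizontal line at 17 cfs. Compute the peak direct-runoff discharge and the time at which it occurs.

Q_p = 225.0 cfs at t = 09:00

Subtracting baseflow gives direct-runoff ordinates: 0.0, 53.0, 225.0, 201.0, 180.0, 162.0, 0.0 cfs.
The maximum is 225.0 cfs, occurring at the reading for t = 09:00.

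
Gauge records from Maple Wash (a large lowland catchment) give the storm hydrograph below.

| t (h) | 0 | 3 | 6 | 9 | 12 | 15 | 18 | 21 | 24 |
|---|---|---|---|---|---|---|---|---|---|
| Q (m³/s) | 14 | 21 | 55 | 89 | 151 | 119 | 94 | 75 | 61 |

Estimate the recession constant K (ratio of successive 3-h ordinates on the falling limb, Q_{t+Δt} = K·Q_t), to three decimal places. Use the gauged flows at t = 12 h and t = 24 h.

Using the recession-limb readings at t = 12 h and t = 24 h: Q falls from 151 to 61 m³/s over 4 intervals.
K = (Q₂/Q₁)^(1/4) = (61/151)^(1/4) = 0.797.

K ≈ 0.797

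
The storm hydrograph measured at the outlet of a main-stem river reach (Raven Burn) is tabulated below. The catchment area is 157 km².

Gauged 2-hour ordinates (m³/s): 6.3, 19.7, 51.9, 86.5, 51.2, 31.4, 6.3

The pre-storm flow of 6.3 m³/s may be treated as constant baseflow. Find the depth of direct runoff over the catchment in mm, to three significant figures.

Direct runoff: 0.0, 13.4, 45.6, 80.2, 44.9, 25.1, 0.0 m³/s; ΣQ_DR = 209.2 m³/s.
V = ΣQ_DR · Δt = 209.2 × 7200 s = 1.506 × 10^6 m³.
Over A = 157 km², depth = V / A = 9.59 mm.

d ≈ 9.59 mm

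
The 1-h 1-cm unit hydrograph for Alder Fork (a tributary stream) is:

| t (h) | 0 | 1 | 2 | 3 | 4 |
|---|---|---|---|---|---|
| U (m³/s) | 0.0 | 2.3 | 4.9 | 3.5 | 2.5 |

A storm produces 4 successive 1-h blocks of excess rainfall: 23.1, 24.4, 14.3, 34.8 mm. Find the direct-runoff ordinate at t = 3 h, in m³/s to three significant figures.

By discrete convolution, Q_j = Σ (P_i / 10 mm) · U_{j−i}.
At t = 3 h (j=3): Q = (23.1/10)·3.5 + (24.4/10)·4.9 + (14.3/10)·2.3 + (34.8/10)·0.0 = 23.3 m³/s.

Q ≈ 23.3 m³/s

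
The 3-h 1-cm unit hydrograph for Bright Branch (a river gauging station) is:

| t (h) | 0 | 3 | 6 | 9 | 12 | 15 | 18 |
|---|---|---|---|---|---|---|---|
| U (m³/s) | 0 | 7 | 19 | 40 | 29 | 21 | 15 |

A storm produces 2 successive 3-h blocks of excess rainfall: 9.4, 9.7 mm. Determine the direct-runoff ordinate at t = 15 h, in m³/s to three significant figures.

Q ≈ 47.9 m³/s

By discrete convolution, Q_j = Σ (P_i / 10 mm) · U_{j−i}.
At t = 15 h (j=5): Q = (9.4/10)·21 + (9.7/10)·29 = 47.9 m³/s.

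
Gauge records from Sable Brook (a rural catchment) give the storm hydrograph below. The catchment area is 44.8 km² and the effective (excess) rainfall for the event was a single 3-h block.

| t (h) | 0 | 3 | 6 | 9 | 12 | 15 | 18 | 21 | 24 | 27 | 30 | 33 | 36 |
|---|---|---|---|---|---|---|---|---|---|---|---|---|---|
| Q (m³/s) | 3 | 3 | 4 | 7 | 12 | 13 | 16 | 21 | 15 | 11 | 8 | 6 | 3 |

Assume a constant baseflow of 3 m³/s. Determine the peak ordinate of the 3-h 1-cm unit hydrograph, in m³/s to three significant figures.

Direct runoff: 0.0, 0.0, 1.0, 4.0, 9.0, 10.0, 13.0, 18.0, 12.0, 8.0, 5.0, 3.0, 0.0 m³/s; ΣQ_DR = 83.00 m³/s, peak = 18.0 m³/s.
Runoff depth d = ΣQ_DR·Δt / A = 83.00 × 10800 / (44.8 km²) = 20.01 mm.
The 1-cm UH is the DRH scaled by (10 mm)/d, so U_p = 18.0 × 10/20.01 = 9.00 m³/s.

U_p ≈ 9.00 m³/s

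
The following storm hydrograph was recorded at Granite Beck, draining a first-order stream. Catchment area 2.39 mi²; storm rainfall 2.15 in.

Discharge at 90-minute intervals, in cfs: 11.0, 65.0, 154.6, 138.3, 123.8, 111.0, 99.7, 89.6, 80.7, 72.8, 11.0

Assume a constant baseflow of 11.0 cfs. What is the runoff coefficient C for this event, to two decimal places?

ΣQ_DR = 836.5 cfs; V = ΣQ_DR·Δt = 4.517 × 10^6 ft³.
Runoff depth d = V / A = 0.8135 in.
C = d / P = 0.8135 / 2.15 = 0.38.

C ≈ 0.38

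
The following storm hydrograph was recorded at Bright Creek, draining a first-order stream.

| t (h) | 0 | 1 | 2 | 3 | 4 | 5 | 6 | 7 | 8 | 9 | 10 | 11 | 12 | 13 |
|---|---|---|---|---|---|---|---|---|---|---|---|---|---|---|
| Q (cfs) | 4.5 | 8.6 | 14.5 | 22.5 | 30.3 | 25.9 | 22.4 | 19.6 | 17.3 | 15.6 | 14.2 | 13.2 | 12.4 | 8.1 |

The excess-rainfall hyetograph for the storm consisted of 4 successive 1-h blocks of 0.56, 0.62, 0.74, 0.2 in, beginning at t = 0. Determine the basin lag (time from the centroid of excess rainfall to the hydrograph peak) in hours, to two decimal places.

t_L ≈ 2.23 h

Centroid of excess rainfall: t_c = Σ P_i·t̄_i / ΣP_i = 1.7736 h (block centres at 0.5, 1.5, 2.5, 3.5 h).
Hydrograph peak occurs at t = 4 h, so basin lag t_L = 4 − 1.7736 = 2.23 h.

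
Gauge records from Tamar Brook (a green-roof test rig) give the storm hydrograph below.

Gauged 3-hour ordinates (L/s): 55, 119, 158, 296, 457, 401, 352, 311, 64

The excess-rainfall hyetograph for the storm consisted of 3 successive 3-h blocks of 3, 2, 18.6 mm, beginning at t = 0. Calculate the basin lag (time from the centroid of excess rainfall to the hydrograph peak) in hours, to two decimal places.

Centroid of excess rainfall: t_c = Σ P_i·t̄_i / ΣP_i = 6.4831 h (block centres at 1.5, 4.5, 7.5 h).
Hydrograph peak occurs at t = 12 h, so basin lag t_L = 12 − 6.4831 = 5.52 h.

t_L ≈ 5.52 h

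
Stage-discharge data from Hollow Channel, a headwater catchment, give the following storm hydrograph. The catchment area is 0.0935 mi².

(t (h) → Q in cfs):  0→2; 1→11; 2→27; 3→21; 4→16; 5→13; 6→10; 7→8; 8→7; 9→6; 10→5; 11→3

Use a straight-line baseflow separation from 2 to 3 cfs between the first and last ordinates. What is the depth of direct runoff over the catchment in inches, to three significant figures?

Direct runoff: 0.00, 8.91, 24.82, 18.73, 13.64, 10.55, 7.45, 5.36, 4.27, 3.18, 2.09, 0.00 cfs; ΣQ_DR = 99.00 cfs.
V = ΣQ_DR · Δt = 99.00 × 3600 s = 3.564 × 10^5 ft³.
Over A = 0.0935 mi², depth = V / A = 1.64 in.

d ≈ 1.64 in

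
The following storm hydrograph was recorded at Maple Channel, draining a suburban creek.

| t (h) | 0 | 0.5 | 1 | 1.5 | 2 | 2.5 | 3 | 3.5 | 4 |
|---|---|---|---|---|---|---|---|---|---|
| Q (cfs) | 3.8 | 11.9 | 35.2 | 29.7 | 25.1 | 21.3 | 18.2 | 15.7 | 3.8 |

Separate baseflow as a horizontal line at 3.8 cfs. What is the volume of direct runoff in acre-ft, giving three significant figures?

Direct-runoff ordinates (Q − Q_b): 0.0, 8.1, 31.4, 25.9, 21.3, 17.5, 14.4, 11.9, 0.0 cfs.
ΣQ_DR = 130.5 cfs.
With Δt = 0.5 h = 1800 s, V = ΣQ_DR · Δt = 130.5 × 1800 = 2.35 × 10^5 ft³ = 5.39 acre-ft.

V ≈ 5.39 acre-ft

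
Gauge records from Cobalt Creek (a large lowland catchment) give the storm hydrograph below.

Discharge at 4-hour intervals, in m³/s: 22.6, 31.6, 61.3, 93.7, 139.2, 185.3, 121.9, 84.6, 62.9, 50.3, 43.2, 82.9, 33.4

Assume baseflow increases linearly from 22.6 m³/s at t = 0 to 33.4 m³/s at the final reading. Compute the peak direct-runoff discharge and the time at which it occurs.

Q_p = 158.20 m³/s at t = 20 h

Subtracting baseflow gives direct-runoff ordinates: 0.00, 8.10, 36.90, 68.40, 113.00, 158.20, 93.90, 55.70, 33.10, 19.60, 11.60, 50.40, 0.00 m³/s.
The maximum is 158.20 m³/s, occurring at the reading for t = 20 h.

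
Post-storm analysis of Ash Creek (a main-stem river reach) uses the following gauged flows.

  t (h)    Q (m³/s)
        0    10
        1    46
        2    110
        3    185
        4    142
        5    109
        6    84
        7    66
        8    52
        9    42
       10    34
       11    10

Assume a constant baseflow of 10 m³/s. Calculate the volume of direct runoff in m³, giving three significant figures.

V ≈ 2.77 × 10^6 m³

Direct-runoff ordinates (Q − Q_b): 0.0, 36.0, 100.0, 175.0, 132.0, 99.0, 74.0, 56.0, 42.0, 32.0, 24.0, 0.0 m³/s.
ΣQ_DR = 770.0 m³/s.
With Δt = 1 h = 3600 s, V = ΣQ_DR · Δt = 770.0 × 3600 = 2.77 × 10^6 m³.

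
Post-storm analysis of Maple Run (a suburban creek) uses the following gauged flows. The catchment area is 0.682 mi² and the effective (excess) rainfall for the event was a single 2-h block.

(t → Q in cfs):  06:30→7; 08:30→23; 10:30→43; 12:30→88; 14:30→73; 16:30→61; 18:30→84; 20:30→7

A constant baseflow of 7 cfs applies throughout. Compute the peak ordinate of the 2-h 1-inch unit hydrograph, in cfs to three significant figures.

U_p ≈ 54.0 cfs

Direct runoff: 0.0, 16.0, 36.0, 81.0, 66.0, 54.0, 77.0, 0.0 cfs; ΣQ_DR = 330.0 cfs, peak = 81.0 cfs.
Runoff depth d = ΣQ_DR·Δt / A = 330.0 × 7200 / (0.682 mi²) = 1.500 in.
The 1-inch UH is the DRH scaled by (1 in)/d, so U_p = 81.0 × 1/1.500 = 54.0 cfs.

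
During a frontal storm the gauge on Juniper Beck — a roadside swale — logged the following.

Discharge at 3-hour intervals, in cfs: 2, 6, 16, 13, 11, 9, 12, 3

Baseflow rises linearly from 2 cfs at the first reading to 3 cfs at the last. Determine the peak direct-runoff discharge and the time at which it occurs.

Q_p = 13.71 cfs at t = 6 h

Subtracting baseflow gives direct-runoff ordinates: 0.00, 3.86, 13.71, 10.57, 8.43, 6.29, 9.14, 0.00 cfs.
The maximum is 13.71 cfs, occurring at the reading for t = 6 h.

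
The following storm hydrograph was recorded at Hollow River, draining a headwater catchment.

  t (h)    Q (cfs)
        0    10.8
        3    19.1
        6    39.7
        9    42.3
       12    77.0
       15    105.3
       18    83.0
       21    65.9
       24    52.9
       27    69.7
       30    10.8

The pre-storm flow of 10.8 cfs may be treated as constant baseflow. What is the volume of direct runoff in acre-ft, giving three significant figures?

Direct-runoff ordinates (Q − Q_b): 0.0, 8.3, 28.9, 31.5, 66.2, 94.5, 72.2, 55.1, 42.1, 58.9, 0.0 cfs.
ΣQ_DR = 457.7 cfs.
With Δt = 3 h = 10800 s, V = ΣQ_DR · Δt = 457.7 × 10800 = 4.94 × 10^6 ft³ = 113 acre-ft.

V ≈ 113 acre-ft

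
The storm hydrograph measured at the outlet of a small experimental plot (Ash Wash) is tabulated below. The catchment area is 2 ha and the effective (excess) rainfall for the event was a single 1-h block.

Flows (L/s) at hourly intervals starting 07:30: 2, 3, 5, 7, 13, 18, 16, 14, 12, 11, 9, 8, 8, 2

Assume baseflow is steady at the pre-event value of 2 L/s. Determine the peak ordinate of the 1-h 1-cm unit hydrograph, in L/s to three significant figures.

U_p ≈ 8.89 L/s

Direct runoff: 0.0, 1.0, 3.0, 5.0, 11.0, 16.0, 14.0, 12.0, 10.0, 9.0, 7.0, 6.0, 6.0, 0.0 L/s; ΣQ_DR = 100.0 L/s, peak = 16.0 L/s.
Runoff depth d = ΣQ_DR·Δt / A = 100.0 × 3600 / (2 ha) = 18.00 mm.
The 1-cm UH is the DRH scaled by (10 mm)/d, so U_p = 16.0 × 10/18.00 = 8.89 L/s.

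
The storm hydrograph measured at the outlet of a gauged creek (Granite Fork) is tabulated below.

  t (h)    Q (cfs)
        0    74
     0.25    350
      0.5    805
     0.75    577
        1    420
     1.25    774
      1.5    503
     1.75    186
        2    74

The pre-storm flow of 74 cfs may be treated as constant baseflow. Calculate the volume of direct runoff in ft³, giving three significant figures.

V ≈ 2.79 × 10^6 ft³

Direct-runoff ordinates (Q − Q_b): 0.0, 276.0, 731.0, 503.0, 346.0, 700.0, 429.0, 112.0, 0.0 cfs.
ΣQ_DR = 3097 cfs.
With Δt = 0.25 h = 900 s, V = ΣQ_DR · Δt = 3097 × 900 = 2.79 × 10^6 ft³.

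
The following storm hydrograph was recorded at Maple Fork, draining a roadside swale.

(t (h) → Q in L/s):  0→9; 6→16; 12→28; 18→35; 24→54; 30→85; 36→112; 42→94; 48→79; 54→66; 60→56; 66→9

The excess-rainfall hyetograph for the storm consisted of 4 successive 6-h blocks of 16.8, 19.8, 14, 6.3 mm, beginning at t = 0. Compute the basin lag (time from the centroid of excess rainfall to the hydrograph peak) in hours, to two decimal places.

Centroid of excess rainfall: t_c = Σ P_i·t̄_i / ΣP_i = 10.0334 h (block centres at 3, 9, 15, 21 h).
Hydrograph peak occurs at t = 36 h, so basin lag t_L = 36 − 10.0334 = 25.97 h.

t_L ≈ 25.97 h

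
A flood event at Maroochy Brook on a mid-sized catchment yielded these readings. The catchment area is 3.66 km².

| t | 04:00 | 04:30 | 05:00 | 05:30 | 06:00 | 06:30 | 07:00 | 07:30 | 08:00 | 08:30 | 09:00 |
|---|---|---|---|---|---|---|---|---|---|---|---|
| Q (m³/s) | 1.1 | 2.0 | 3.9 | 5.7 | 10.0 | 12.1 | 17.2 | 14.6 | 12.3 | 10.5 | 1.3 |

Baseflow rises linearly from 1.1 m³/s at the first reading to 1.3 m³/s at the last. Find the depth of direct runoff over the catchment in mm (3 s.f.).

Direct runoff: 0.00, 0.88, 2.76, 4.54, 8.82, 10.90, 15.98, 13.36, 11.04, 9.22, 0.00 m³/s; ΣQ_DR = 77.50 m³/s.
V = ΣQ_DR · Δt = 77.50 × 1800 s = 1.395 × 10^5 m³.
Over A = 3.66 km², depth = V / A = 38.1 mm.

d ≈ 38.1 mm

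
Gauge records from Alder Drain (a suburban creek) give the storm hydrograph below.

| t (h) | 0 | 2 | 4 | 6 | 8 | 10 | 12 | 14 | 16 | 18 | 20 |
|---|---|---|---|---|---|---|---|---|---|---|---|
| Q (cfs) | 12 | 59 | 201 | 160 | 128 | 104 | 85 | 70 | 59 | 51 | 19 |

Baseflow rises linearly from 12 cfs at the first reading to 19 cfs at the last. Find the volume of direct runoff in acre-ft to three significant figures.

V ≈ 129 acre-ft

Direct-runoff ordinates (Q − Q_b): 0.00, 46.30, 187.60, 145.90, 113.20, 88.50, 68.80, 53.10, 41.40, 32.70, 0.00 cfs.
ΣQ_DR = 777.5 cfs.
With Δt = 2 h = 7200 s, V = ΣQ_DR · Δt = 777.5 × 7200 = 5.60 × 10^6 ft³ = 129 acre-ft.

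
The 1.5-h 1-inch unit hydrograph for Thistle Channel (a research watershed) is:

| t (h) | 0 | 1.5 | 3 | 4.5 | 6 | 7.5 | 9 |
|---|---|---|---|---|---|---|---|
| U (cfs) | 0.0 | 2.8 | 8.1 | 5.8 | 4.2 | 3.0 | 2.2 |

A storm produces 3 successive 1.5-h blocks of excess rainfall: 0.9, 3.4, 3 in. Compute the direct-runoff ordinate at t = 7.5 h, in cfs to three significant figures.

Q ≈ 34.4 cfs

By discrete convolution, Q_j = Σ (P_i / 1 in) · U_{j−i}.
At t = 7.5 h (j=5): Q = (0.9/1)·3.0 + (3.4/1)·4.2 + (3/1)·5.8 = 34.4 cfs.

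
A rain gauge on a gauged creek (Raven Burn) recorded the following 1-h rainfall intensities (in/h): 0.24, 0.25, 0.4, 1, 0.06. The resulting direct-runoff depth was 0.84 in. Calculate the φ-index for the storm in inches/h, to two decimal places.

Only the 2 blocks with intensity above φ contribute runoff: 0.4, 1 in/h.
Σ(I−φ)·Δt = d  ⇒  (0.4+1 − 2φ)·1 = 0.84
φ = (1.400 − 0.84/1) / 2 = 0.28 in/h.

φ ≈ 0.28 in/h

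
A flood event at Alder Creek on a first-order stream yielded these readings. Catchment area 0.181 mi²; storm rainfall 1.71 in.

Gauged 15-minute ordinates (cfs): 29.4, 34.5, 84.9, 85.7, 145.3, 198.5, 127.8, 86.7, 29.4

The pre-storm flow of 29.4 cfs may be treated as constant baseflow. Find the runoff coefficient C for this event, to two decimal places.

ΣQ_DR = 557.6 cfs; V = ΣQ_DR·Δt = 5.018 × 10^5 ft³.
Runoff depth d = V / A = 1.193 in.
C = d / P = 1.193 / 1.71 = 0.70.

C ≈ 0.70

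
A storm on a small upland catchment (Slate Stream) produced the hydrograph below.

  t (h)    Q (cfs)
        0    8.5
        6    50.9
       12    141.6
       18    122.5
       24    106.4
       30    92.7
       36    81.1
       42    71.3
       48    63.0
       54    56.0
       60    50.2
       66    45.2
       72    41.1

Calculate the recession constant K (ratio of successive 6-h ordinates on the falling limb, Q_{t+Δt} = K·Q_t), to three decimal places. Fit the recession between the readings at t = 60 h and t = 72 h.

Using the recession-limb readings at t = 60 h and t = 72 h: Q falls from 50.2 to 41.1 cfs over 2 intervals.
K = (Q₂/Q₁)^(1/2) = (41.1/50.2)^(1/2) = 0.905.

K ≈ 0.905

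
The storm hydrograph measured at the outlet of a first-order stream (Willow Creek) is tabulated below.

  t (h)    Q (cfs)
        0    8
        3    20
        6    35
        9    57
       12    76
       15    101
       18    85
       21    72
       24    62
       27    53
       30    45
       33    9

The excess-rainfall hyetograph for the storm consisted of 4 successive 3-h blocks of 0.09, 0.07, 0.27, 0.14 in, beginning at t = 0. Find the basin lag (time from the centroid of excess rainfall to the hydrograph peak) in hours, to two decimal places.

t_L ≈ 8.08 h

Centroid of excess rainfall: t_c = Σ P_i·t̄_i / ΣP_i = 6.9211 h (block centres at 1.5, 4.5, 7.5, 10.5 h).
Hydrograph peak occurs at t = 15 h, so basin lag t_L = 15 − 6.9211 = 8.08 h.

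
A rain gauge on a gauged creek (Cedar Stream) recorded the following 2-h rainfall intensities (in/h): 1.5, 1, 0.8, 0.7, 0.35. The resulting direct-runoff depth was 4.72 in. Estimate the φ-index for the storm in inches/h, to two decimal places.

φ ≈ 0.41 in/h

Only the 4 blocks with intensity above φ contribute runoff: 1.5, 1, 0.8, 0.7 in/h.
Σ(I−φ)·Δt = d  ⇒  (1.5+1+0.8+0.7 − 4φ)·2 = 4.72
φ = (4.000 − 4.72/2) / 4 = 0.41 in/h.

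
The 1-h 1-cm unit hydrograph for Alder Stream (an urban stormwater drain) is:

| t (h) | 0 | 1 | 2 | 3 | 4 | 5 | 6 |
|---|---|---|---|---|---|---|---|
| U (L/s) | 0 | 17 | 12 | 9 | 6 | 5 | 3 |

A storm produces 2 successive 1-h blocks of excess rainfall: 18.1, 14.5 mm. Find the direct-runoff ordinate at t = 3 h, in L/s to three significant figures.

Q ≈ 33.7 L/s

By discrete convolution, Q_j = Σ (P_i / 10 mm) · U_{j−i}.
At t = 3 h (j=3): Q = (18.1/10)·9 + (14.5/10)·12 = 33.7 L/s.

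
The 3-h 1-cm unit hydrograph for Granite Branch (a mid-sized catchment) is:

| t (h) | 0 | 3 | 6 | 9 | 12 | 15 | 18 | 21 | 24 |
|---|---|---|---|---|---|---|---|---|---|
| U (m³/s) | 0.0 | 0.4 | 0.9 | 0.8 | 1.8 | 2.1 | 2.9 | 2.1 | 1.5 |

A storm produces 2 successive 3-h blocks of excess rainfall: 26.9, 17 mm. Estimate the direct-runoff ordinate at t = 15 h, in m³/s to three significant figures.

Q ≈ 8.71 m³/s

By discrete convolution, Q_j = Σ (P_i / 10 mm) · U_{j−i}.
At t = 15 h (j=5): Q = (26.9/10)·2.1 + (17/10)·1.8 = 8.71 m³/s.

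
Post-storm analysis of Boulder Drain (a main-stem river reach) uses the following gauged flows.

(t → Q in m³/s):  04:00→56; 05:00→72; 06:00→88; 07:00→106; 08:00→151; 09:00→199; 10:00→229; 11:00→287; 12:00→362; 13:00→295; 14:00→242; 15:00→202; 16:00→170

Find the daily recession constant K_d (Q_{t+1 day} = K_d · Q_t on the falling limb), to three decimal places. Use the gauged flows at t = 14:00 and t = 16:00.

Between t = 14:00 and t = 16:00 the flow falls from 242 to 170 m³/s over 2×1 h = 2 h.
Per-interval ratio K = (170/242)^(1/2) = 0.8381; K_d = K^(24/1) = 0.014.

K_d ≈ 0.014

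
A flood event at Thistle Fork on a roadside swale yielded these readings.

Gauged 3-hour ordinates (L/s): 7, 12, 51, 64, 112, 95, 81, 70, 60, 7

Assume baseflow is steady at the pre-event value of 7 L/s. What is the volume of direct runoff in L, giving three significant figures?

Direct-runoff ordinates (Q − Q_b): 0.0, 5.0, 44.0, 57.0, 105.0, 88.0, 74.0, 63.0, 53.0, 0.0 L/s.
ΣQ_DR = 489.0 L/s.
With Δt = 3 h = 10800 s, V = ΣQ_DR · Δt = 489.0 × 10800 = 5.28 × 10^6 L.

V ≈ 5.28 × 10^6 L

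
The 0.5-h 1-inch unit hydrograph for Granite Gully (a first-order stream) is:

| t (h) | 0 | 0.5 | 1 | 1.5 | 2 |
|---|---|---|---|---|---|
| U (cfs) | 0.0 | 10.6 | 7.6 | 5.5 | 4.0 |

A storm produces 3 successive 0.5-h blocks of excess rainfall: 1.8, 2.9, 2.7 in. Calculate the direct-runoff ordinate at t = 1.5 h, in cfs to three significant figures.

Q ≈ 60.6 cfs

By discrete convolution, Q_j = Σ (P_i / 1 in) · U_{j−i}.
At t = 1.5 h (j=3): Q = (1.8/1)·5.5 + (2.9/1)·7.6 + (2.7/1)·10.6 = 60.6 cfs.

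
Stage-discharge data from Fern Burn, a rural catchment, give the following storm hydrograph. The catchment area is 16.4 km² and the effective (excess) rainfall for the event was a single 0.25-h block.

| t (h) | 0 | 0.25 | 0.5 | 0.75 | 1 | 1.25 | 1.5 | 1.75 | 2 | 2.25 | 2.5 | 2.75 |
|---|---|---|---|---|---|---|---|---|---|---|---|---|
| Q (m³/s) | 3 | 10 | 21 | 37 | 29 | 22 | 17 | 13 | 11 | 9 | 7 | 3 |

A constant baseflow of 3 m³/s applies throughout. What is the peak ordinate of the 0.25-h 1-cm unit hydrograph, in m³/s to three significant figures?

U_p ≈ 42.4 m³/s

Direct runoff: 0.0, 7.0, 18.0, 34.0, 26.0, 19.0, 14.0, 10.0, 8.0, 6.0, 4.0, 0.0 m³/s; ΣQ_DR = 146.0 m³/s, peak = 34.0 m³/s.
Runoff depth d = ΣQ_DR·Δt / A = 146.0 × 900 / (16.4 km²) = 8.012 mm.
The 1-cm UH is the DRH scaled by (10 mm)/d, so U_p = 34.0 × 10/8.012 = 42.4 m³/s.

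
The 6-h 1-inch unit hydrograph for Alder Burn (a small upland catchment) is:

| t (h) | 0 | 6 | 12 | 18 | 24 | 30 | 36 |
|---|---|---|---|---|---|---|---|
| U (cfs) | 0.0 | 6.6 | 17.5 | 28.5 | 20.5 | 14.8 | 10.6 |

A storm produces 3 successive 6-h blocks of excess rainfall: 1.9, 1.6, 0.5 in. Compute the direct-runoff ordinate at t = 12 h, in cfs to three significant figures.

By discrete convolution, Q_j = Σ (P_i / 1 in) · U_{j−i}.
At t = 12 h (j=2): Q = (1.9/1)·17.5 + (1.6/1)·6.6 + (0.5/1)·0.0 = 43.8 cfs.

Q ≈ 43.8 cfs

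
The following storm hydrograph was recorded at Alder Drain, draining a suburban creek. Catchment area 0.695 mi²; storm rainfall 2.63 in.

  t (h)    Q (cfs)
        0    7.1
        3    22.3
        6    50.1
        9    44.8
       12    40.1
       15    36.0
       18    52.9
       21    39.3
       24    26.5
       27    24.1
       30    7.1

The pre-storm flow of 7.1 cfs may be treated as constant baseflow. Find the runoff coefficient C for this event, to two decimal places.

C ≈ 0.69

ΣQ_DR = 272.2 cfs; V = ΣQ_DR·Δt = 2.940 × 10^6 ft³.
Runoff depth d = V / A = 1.821 in.
C = d / P = 1.821 / 2.63 = 0.69.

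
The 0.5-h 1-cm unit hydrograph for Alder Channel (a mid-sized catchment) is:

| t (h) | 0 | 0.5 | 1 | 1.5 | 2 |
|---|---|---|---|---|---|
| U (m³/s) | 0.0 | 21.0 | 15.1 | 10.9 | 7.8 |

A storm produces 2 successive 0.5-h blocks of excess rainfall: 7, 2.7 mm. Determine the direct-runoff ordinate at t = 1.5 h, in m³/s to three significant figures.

Q ≈ 11.7 m³/s

By discrete convolution, Q_j = Σ (P_i / 10 mm) · U_{j−i}.
At t = 1.5 h (j=3): Q = (7/10)·10.9 + (2.7/10)·15.1 = 11.7 m³/s.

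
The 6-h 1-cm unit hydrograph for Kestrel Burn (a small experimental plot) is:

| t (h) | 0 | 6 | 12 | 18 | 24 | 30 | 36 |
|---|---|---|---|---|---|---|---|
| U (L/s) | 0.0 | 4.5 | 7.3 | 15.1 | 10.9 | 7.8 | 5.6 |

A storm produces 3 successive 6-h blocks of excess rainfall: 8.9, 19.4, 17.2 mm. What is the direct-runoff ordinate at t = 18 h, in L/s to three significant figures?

By discrete convolution, Q_j = Σ (P_i / 10 mm) · U_{j−i}.
At t = 18 h (j=3): Q = (8.9/10)·15.1 + (19.4/10)·7.3 + (17.2/10)·4.5 = 35.3 L/s.

Q ≈ 35.3 L/s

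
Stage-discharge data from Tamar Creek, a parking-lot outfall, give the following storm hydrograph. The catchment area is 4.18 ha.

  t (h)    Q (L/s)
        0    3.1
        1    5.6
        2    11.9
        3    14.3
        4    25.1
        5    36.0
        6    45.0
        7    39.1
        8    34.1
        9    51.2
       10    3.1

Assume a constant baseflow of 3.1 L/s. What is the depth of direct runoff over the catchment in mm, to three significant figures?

Direct runoff: 0.0, 2.5, 8.8, 11.2, 22.0, 32.9, 41.9, 36.0, 31.0, 48.1, 0.0 L/s; ΣQ_DR = 234.4 L/s.
V = ΣQ_DR · Δt = 234.4 × 3600 s = 8.438 × 10^5 L.
Over A = 4.18 ha, depth = V / A = 20.2 mm.

d ≈ 20.2 mm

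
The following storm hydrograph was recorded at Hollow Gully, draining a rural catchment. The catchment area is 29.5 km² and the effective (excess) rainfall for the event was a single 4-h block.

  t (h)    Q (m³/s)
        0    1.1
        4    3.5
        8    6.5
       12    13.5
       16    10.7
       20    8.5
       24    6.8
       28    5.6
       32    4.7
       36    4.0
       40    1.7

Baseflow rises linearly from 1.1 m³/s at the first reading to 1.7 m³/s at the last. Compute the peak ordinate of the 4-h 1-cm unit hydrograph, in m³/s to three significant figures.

U_p ≈ 4.89 m³/s

Direct runoff: 0.00, 2.34, 5.28, 12.22, 9.36, 7.10, 5.34, 4.08, 3.12, 2.36, 0.00 m³/s; ΣQ_DR = 51.20 m³/s, peak = 12.22 m³/s.
Runoff depth d = ΣQ_DR·Δt / A = 51.20 × 14400 / (29.5 km²) = 24.99 mm.
The 1-cm UH is the DRH scaled by (10 mm)/d, so U_p = 12.22 × 10/24.99 = 4.89 m³/s.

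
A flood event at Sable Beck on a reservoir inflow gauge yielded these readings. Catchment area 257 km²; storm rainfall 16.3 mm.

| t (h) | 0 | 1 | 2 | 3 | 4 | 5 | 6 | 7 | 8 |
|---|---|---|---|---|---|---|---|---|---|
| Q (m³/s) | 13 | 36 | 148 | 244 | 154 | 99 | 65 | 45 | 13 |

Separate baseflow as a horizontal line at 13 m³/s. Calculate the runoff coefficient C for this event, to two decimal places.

C ≈ 0.60

ΣQ_DR = 700.0 m³/s; V = ΣQ_DR·Δt = 2.520 × 10^6 m³.
Runoff depth d = V / A = 9.805 mm.
C = d / P = 9.805 / 16.3 = 0.60.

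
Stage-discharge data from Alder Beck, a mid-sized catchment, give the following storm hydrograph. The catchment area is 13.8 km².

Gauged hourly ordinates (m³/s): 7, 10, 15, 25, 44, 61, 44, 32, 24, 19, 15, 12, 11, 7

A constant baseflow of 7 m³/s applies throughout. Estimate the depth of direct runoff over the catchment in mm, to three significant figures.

d ≈ 59.5 mm

Direct runoff: 0.0, 3.0, 8.0, 18.0, 37.0, 54.0, 37.0, 25.0, 17.0, 12.0, 8.0, 5.0, 4.0, 0.0 m³/s; ΣQ_DR = 228.0 m³/s.
V = ΣQ_DR · Δt = 228.0 × 3600 s = 8.208 × 10^5 m³.
Over A = 13.8 km², depth = V / A = 59.5 mm.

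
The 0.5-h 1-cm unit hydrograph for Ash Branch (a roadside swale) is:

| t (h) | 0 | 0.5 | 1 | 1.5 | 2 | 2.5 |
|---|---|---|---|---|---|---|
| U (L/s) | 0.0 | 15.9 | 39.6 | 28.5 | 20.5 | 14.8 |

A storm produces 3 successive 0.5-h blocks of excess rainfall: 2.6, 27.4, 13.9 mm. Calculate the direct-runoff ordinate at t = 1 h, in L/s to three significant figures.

By discrete convolution, Q_j = Σ (P_i / 10 mm) · U_{j−i}.
At t = 1 h (j=2): Q = (2.6/10)·39.6 + (27.4/10)·15.9 + (13.9/10)·0.0 = 53.9 L/s.

Q ≈ 53.9 L/s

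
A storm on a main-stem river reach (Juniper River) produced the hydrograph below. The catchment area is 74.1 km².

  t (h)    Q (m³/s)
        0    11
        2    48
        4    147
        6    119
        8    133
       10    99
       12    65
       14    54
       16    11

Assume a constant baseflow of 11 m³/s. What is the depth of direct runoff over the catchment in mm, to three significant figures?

d ≈ 57.1 mm

Direct runoff: 0.0, 37.0, 136.0, 108.0, 122.0, 88.0, 54.0, 43.0, 0.0 m³/s; ΣQ_DR = 588.0 m³/s.
V = ΣQ_DR · Δt = 588.0 × 7200 s = 4.234 × 10^6 m³.
Over A = 74.1 km², depth = V / A = 57.1 mm.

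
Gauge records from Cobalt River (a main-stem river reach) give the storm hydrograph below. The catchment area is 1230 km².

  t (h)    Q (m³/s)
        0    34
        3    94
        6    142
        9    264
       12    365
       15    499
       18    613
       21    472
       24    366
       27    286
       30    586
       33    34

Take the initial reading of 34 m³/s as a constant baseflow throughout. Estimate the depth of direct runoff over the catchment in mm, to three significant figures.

d ≈ 29.4 mm

Direct runoff: 0.0, 60.0, 108.0, 230.0, 331.0, 465.0, 579.0, 438.0, 332.0, 252.0, 552.0, 0.0 m³/s; ΣQ_DR = 3347 m³/s.
V = ΣQ_DR · Δt = 3347 × 10800 s = 3.615 × 10^7 m³.
Over A = 1230 km², depth = V / A = 29.4 mm.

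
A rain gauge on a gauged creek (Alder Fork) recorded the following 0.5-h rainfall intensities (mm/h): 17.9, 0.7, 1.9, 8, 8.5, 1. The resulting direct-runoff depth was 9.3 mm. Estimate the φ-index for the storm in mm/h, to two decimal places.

Only the 3 blocks with intensity above φ contribute runoff: 17.9, 8, 8.5 mm/h.
Σ(I−φ)·Δt = d  ⇒  (17.9+8+8.5 − 3φ)·0.5 = 9.3
φ = (34.40 − 9.3/0.5) / 3 = 5.27 mm/h.

φ ≈ 5.27 mm/h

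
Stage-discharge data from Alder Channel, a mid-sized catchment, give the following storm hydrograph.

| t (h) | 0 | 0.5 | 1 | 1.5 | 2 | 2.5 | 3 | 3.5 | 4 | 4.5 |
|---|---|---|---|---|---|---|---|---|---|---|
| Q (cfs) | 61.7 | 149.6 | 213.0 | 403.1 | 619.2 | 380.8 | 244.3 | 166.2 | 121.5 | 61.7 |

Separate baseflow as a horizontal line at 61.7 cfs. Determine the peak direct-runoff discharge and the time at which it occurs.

Q_p = 557.5 cfs at t = 2 h

Subtracting baseflow gives direct-runoff ordinates: 0.0, 87.9, 151.3, 341.4, 557.5, 319.1, 182.6, 104.5, 59.8, 0.0 cfs.
The maximum is 557.5 cfs, occurring at the reading for t = 2 h.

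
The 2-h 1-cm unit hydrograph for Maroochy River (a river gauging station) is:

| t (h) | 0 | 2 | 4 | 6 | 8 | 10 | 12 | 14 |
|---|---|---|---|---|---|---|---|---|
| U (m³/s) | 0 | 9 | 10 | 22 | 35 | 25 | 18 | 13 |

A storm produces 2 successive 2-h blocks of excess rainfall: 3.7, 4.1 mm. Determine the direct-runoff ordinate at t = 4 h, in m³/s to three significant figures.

Q ≈ 7.39 m³/s

By discrete convolution, Q_j = Σ (P_i / 10 mm) · U_{j−i}.
At t = 4 h (j=2): Q = (3.7/10)·10 + (4.1/10)·9 = 7.39 m³/s.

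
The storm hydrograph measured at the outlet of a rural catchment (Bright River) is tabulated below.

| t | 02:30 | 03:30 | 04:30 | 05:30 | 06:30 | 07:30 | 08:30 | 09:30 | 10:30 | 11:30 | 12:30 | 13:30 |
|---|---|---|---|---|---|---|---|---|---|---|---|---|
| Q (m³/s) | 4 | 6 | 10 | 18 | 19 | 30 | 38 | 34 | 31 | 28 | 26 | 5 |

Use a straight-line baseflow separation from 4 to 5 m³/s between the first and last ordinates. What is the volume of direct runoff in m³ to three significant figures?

V ≈ 7.02 × 10^5 m³

Direct-runoff ordinates (Q − Q_b): 0.00, 1.91, 5.82, 13.73, 14.64, 25.55, 33.45, 29.36, 26.27, 23.18, 21.09, 0.00 m³/s.
ΣQ_DR = 195.0 m³/s.
With Δt = 1 h = 3600 s, V = ΣQ_DR · Δt = 195.0 × 3600 = 7.02 × 10^5 m³.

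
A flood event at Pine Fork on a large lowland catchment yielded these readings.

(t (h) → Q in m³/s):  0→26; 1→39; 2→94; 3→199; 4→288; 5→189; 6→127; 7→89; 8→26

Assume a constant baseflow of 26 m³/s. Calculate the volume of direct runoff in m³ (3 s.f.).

V ≈ 3.03 × 10^6 m³

Direct-runoff ordinates (Q − Q_b): 0.0, 13.0, 68.0, 173.0, 262.0, 163.0, 101.0, 63.0, 0.0 m³/s.
ΣQ_DR = 843.0 m³/s.
With Δt = 1 h = 3600 s, V = ΣQ_DR · Δt = 843.0 × 3600 = 3.03 × 10^6 m³.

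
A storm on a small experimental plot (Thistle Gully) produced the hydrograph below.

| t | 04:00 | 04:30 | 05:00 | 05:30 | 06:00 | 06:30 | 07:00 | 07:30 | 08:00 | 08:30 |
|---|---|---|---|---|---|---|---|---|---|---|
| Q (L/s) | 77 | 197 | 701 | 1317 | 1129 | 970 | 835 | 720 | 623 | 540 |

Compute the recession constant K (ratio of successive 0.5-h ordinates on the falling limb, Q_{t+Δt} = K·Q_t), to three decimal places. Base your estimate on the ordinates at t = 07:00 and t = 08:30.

Using the recession-limb readings at t = 07:00 and t = 08:30: Q falls from 835 to 540 L/s over 3 intervals.
K = (Q₂/Q₁)^(1/3) = (540/835)^(1/3) = 0.865.

K ≈ 0.865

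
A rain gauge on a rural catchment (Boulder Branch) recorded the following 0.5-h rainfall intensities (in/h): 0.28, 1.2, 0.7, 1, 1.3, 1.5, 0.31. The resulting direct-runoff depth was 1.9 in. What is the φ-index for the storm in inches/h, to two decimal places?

φ ≈ 0.38 in/h

Only the 5 blocks with intensity above φ contribute runoff: 1.2, 0.7, 1, 1.3, 1.5 in/h.
Σ(I−φ)·Δt = d  ⇒  (1.2+0.7+1+1.3+1.5 − 5φ)·0.5 = 1.9
φ = (5.700 − 1.9/0.5) / 5 = 0.38 in/h.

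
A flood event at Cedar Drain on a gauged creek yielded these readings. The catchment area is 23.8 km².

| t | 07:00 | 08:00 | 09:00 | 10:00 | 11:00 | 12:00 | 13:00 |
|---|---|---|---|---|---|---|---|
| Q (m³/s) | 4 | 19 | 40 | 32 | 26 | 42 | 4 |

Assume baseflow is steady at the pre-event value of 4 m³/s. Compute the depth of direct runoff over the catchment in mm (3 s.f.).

d ≈ 21.0 mm

Direct runoff: 0.0, 15.0, 36.0, 28.0, 22.0, 38.0, 0.0 m³/s; ΣQ_DR = 139.0 m³/s.
V = ΣQ_DR · Δt = 139.0 × 3600 s = 5.004 × 10^5 m³.
Over A = 23.8 km², depth = V / A = 21.0 mm.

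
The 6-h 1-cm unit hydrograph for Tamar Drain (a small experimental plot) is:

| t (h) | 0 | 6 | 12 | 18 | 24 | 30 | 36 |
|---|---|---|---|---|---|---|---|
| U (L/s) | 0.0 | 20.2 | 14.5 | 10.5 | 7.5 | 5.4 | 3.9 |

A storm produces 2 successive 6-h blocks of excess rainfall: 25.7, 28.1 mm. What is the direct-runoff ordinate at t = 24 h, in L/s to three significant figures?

By discrete convolution, Q_j = Σ (P_i / 10 mm) · U_{j−i}.
At t = 24 h (j=4): Q = (25.7/10)·7.5 + (28.1/10)·10.5 = 48.8 L/s.

Q ≈ 48.8 L/s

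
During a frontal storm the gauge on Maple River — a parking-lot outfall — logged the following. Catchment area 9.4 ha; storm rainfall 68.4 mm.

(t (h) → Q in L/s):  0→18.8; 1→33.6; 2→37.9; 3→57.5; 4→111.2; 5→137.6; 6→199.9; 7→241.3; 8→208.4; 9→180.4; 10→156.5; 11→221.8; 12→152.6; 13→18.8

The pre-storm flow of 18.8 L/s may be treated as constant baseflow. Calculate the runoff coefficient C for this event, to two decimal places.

C ≈ 0.85

ΣQ_DR = 1513 L/s; V = ΣQ_DR·Δt = 5.447 × 10^6 L.
Runoff depth d = V / A = 57.95 mm.
C = d / P = 57.95 / 68.4 = 0.85.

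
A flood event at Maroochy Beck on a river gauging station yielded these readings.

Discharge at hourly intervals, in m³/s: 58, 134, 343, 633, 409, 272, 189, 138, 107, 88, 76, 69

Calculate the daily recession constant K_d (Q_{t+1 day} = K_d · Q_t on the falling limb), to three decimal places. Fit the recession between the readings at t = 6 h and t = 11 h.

K_d ≈ 0.008

Between t = 6 h and t = 11 h the flow falls from 189 to 69 m³/s over 5×1 h = 5 h.
Per-interval ratio K = (69/189)^(1/5) = 0.8175; K_d = K^(24/1) = 0.008.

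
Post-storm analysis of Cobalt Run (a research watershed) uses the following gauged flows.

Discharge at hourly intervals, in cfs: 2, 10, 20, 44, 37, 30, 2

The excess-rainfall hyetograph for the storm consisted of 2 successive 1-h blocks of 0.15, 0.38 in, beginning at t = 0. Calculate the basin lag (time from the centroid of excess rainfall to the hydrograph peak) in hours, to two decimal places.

Centroid of excess rainfall: t_c = Σ P_i·t̄_i / ΣP_i = 1.2170 h (block centres at 0.5, 1.5 h).
Hydrograph peak occurs at t = 3 h, so basin lag t_L = 3 − 1.2170 = 1.78 h.

t_L ≈ 1.78 h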